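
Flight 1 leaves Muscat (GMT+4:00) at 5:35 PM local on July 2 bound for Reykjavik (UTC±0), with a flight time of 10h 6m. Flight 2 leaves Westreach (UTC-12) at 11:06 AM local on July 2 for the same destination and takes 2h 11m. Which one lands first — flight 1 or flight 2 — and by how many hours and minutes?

the first, by 1 hour 36 minutes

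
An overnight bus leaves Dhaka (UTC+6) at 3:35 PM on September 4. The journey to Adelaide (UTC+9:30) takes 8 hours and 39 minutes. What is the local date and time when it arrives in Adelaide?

3:44 AM on Sep 5

Adelaide is 3:30 ahead of Dhaka.
After 8 hours and 39 minutes it is 12:14 AM (Sep 5) in Dhaka.
Shift by the zone difference: 12:14 AM + 3:30 = 3:44 AM on Sep 5 in Adelaide.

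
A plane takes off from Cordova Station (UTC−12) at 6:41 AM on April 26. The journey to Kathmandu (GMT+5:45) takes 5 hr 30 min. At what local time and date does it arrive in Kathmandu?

5:56 AM on April 27

Kathmandu is 17:45 ahead of Cordova Station.
After 5 hours and 30 minutes it is 12:11 PM in Cordova Station.
Shift by the zone difference: 12:11 PM + 17:45 = 5:56 AM on Apr 27 in Kathmandu.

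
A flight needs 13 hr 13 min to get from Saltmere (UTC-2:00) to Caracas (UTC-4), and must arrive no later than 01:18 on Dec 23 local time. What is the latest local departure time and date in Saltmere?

14:05 on Dec 22

Target arrival in UTC: 01:18 + 4:00 = 05:18 on Dec 23.
Subtract 13 hours 13 minutes → departure 16:05 UTC on Dec 22.
Saltmere is UTC−2:00: 16:05 − 2:00 = 14:05 on Dec 22.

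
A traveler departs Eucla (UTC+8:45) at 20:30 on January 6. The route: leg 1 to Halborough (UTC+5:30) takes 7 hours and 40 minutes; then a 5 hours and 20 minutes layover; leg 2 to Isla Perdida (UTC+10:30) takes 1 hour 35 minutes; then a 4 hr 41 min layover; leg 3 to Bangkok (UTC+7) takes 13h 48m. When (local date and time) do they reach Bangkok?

Convert departure to UTC: 20:30 − 8:45 = 11:45 UTC on Jan 6.
Add 7 hours and 40 minutes leg 1 → 19:25 UTC.
Add 5 hours 20 minutes layover in Halborough → 00:45 UTC (Jan 7).
Add 1 hour 35 minutes leg 2 → 02:20 UTC.
Add 4 hours and 41 minutes layover in Isla Perdida → 07:01 UTC.
Add 13 hours 48 minutes leg 3 → 20:49 UTC.
Bangkok is UTC+7:00, so local arrival = 20:49 + 7:00 = 03:49 on Jan 8.

03:49 on Jan 8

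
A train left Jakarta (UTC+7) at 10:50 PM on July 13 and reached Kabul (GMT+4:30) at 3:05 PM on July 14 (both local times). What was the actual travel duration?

Kabul is 2:30 behind Jakarta.
Clock-face elapsed time (ignoring zones) is 16 hours 15 minutes.
Actual elapsed = 16 hours 15 minutes + 2:30 = 18 hours 45 minutes.

18 hours 45 minutes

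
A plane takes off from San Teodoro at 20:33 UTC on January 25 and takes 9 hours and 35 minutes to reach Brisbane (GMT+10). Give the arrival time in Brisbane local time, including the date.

Departure is given in UTC: 20:33 on Jan 25.
Add 9 hours 35 minutes → 06:08 UTC (Jan 26).
Brisbane is UTC+10:00: 06:08 + 10:00 = 16:08 on Jan 26.

16:08 on Jan 26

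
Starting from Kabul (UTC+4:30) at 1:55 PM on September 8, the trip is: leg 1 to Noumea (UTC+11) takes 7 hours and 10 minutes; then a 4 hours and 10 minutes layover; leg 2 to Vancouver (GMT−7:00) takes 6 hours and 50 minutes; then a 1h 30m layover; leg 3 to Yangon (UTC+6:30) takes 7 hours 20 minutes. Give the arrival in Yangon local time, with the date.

6:55 PM on Sep 9

Convert departure to UTC: 1:55 PM − 4:30 = 9:25 AM UTC on Sep 8.
Add 7 hours and 10 minutes leg 1 → 4:35 PM UTC.
Add 4 hours and 10 minutes layover in Noumea → 8:45 PM UTC.
Add 6 hours 50 minutes leg 2 → 3:35 AM UTC (Sep 9).
Add 1 hour and 30 minutes layover in Vancouver → 5:05 AM UTC.
Add 7 hours and 20 minutes leg 3 → 12:25 PM UTC.
Yangon is UTC+6:30, so local arrival = 12:25 PM + 6:30 = 6:55 PM on Sep 9.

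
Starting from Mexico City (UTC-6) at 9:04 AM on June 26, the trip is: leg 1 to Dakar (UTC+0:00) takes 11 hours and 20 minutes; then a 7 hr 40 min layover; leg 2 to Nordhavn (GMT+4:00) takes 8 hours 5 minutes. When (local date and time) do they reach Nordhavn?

Convert departure to UTC: 9:04 AM + 6:00 = 3:04 PM UTC on Jun 26.
Add 11 hours and 20 minutes leg 1 → 2:24 AM UTC (Jun 27).
Add 7 hours 40 minutes layover in Dakar → 10:04 AM UTC.
Add 8 hours 5 minutes leg 2 → 6:09 PM UTC.
Nordhavn is UTC+4:00, so local arrival = 6:09 PM + 4:00 = 10:09 PM on Jun 27.

10:09 PM on Jun 27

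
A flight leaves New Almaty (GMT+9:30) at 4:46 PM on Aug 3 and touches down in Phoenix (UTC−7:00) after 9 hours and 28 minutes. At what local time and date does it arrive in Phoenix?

9:44 AM on Aug 3

Phoenix is 16:30 behind New Almaty.
After 9 hours 28 minutes it is 2:14 AM (Aug 4) in New Almaty.
Shift by the zone difference: 2:14 AM − 16:30 = 9:44 AM on Aug 3 in Phoenix.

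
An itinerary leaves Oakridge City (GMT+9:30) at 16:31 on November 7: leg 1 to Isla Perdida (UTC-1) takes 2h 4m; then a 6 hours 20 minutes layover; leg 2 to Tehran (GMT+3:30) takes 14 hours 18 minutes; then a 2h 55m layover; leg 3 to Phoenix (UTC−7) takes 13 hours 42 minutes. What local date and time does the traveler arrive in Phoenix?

15:20 on Nov 8

Convert departure to UTC: 16:31 − 9:30 = 07:01 UTC on Nov 7.
Add 2 hours 4 minutes leg 1 → 09:05 UTC.
Add 6 hours and 20 minutes layover in Isla Perdida → 15:25 UTC.
Add 14 hours and 18 minutes leg 2 → 05:43 UTC (Nov 8).
Add 2 hours and 55 minutes layover in Tehran → 08:38 UTC.
Add 13 hours 42 minutes leg 3 → 22:20 UTC.
Phoenix is UTC−7:00, so local arrival = 22:20 − 7:00 = 15:20 on Nov 8.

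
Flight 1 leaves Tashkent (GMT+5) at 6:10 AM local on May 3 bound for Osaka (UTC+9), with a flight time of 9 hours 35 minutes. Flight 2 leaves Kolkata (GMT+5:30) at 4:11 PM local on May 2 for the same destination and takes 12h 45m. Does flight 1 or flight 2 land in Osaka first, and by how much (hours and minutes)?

Flight 1 in UTC: 6:10 AM − 5:00 = 1:10 AM on May 3.
+9 hours 35 minutes → arrive 10:45 AM UTC on May 3.
Flight 2 in UTC: 4:11 PM − 5:30 = 10:41 AM on May 2.
+12 hours 45 minutes → arrive 11:26 PM UTC on May 2.
Flight 2 lands earlier by 11 hours 19 minutes.

the second, by 11 hours 19 minutes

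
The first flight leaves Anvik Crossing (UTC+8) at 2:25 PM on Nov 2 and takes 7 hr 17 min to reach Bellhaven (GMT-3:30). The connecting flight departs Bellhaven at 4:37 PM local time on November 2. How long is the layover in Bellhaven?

6 hours 25 minutes

Convert departure to UTC: 2:25 PM − 8:00 = 6:25 AM UTC on Nov 2.
Add 7 hours and 17 minutes flight time → 1:42 PM UTC.
Bellhaven is UTC−3:30, so local arrival = 1:42 PM − 3:30 = 10:12 AM on Nov 2.
Layover = 4:37 PM − 10:12 AM = 6 hours 25 minutes.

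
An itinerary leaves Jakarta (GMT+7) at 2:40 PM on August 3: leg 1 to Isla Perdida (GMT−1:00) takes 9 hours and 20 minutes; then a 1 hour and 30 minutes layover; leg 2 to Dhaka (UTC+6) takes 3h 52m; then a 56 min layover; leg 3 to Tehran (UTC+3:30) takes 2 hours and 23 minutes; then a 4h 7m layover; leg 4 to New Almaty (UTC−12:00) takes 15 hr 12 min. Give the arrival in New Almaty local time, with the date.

9:00 AM on August 4

Convert departure to UTC: 2:40 PM − 7:00 = 7:40 AM UTC on Aug 3.
Add 9 hours and 20 minutes leg 1 → 5:00 PM UTC.
Add 1 hour and 30 minutes layover in Isla Perdida → 6:30 PM UTC.
Add 3 hours 52 minutes leg 2 → 10:22 PM UTC.
Add 56 minutes layover in Dhaka → 11:18 PM UTC.
Add 2 hours and 23 minutes leg 3 → 1:41 AM UTC (Aug 4).
Add 4 hours and 7 minutes layover in Tehran → 5:48 AM UTC.
Add 15 hours and 12 minutes leg 4 → 9:00 PM UTC.
New Almaty is UTC−12:00, so local arrival = 9:00 PM − 12:00 = 9:00 AM on Aug 4.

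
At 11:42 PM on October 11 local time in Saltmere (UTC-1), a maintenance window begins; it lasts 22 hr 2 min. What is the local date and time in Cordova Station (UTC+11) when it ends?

9:44 AM on October 13

Cordova Station is 12:00 ahead of Saltmere.
After 22 hours and 2 minutes it is 9:44 PM (Oct 12) in Saltmere.
Shift by the zone difference: 9:44 PM + 12:00 = 9:44 AM on Oct 13 in Cordova Station.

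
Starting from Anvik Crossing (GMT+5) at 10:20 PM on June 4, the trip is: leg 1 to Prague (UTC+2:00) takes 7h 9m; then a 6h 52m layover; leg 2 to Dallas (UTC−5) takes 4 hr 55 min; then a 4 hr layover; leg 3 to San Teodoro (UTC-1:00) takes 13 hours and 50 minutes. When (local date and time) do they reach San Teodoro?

Convert departure to UTC: 10:20 PM − 5:00 = 5:20 PM UTC on Jun 4.
Add 7 hours 9 minutes leg 1 → 12:29 AM UTC (Jun 5).
Add 6 hours and 52 minutes layover in Prague → 7:21 AM UTC.
Add 4 hours and 55 minutes leg 2 → 12:16 PM UTC.
Add 4 hours layover in Dallas → 4:16 PM UTC.
Add 13 hours 50 minutes leg 3 → 6:06 AM UTC (Jun 6).
San Teodoro is UTC−1:00, so local arrival = 6:06 AM − 1:00 = 5:06 AM on Jun 6.

5:06 AM on Jun 6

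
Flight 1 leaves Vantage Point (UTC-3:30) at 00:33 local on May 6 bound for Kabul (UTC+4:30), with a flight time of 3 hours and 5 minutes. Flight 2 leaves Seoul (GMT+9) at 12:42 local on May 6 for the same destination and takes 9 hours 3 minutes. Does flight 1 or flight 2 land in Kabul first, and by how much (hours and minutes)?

the first, by 5 hours 37 minutes

Flight 1 in UTC: 00:33 + 3:30 = 04:03 on May 6.
+3 hours 5 minutes → arrive 07:08 UTC on May 6.
Flight 2 in UTC: 12:42 − 9:00 = 03:42 on May 6.
+9 hours 3 minutes → arrive 12:45 UTC on May 6.
Flight 1 lands earlier by 5 hours 37 minutes.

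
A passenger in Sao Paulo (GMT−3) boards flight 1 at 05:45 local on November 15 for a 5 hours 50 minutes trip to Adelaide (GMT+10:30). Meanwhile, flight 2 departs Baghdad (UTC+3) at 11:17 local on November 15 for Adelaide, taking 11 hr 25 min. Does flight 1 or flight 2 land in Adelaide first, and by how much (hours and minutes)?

the first, by 5 hours 7 minutes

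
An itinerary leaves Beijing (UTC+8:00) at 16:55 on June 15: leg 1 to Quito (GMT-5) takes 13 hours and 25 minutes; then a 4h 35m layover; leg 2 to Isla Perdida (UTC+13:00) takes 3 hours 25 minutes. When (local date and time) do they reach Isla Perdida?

19:20 on Jun 16

Convert departure to UTC: 16:55 − 8:00 = 08:55 UTC on Jun 15.
Add 13 hours and 25 minutes leg 1 → 22:20 UTC.
Add 4 hours 35 minutes layover in Quito → 02:55 UTC (Jun 16).
Add 3 hours and 25 minutes leg 2 → 06:20 UTC.
Isla Perdida is UTC+13:00, so local arrival = 06:20 + 13:00 = 19:20 on Jun 16.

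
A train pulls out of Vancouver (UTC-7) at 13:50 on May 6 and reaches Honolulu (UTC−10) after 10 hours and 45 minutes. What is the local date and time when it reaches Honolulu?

21:35 on May 6

Honolulu is 3:00 behind Vancouver.
After 10 hours 45 minutes it is 00:35 (May 7) in Vancouver.
Shift by the zone difference: 00:35 − 3:00 = 21:35 on May 6 in Honolulu.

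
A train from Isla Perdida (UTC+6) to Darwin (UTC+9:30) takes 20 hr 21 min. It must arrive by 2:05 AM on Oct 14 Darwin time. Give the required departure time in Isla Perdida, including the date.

Target arrival in UTC: 2:05 AM − 9:30 = 4:35 PM on Oct 13.
Subtract 20 hours and 21 minutes → departure 8:14 PM UTC on Oct 12.
Isla Perdida is UTC+6:00: 8:14 PM + 6:00 = 2:14 AM on Oct 13.

2:14 AM on Oct 13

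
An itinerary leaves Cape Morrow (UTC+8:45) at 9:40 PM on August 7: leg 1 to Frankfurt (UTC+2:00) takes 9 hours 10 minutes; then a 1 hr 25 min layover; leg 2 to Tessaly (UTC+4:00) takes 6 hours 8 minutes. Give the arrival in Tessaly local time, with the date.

9:38 AM on August 8

Convert departure to UTC: 9:40 PM − 8:45 = 12:55 PM UTC on Aug 7.
Add 9 hours 10 minutes leg 1 → 10:05 PM UTC.
Add 1 hour 25 minutes layover in Frankfurt → 11:30 PM UTC.
Add 6 hours 8 minutes leg 2 → 5:38 AM UTC (Aug 8).
Tessaly is UTC+4:00, so local arrival = 5:38 AM + 4:00 = 9:38 AM on Aug 8.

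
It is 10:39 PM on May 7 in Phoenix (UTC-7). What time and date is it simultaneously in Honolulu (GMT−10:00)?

In UTC: 10:39 PM + 7:00 = 5:39 AM on May 8.
Honolulu is UTC−10:00: 5:39 AM − 10:00 = 7:39 PM on May 7.

7:39 PM on May 7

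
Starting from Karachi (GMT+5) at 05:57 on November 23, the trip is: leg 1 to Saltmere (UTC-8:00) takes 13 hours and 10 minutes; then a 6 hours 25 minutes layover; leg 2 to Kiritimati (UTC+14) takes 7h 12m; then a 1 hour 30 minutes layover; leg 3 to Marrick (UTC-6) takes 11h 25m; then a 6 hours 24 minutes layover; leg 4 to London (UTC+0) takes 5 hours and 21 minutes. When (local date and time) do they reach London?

04:24 on November 25

Convert departure to UTC: 05:57 − 5:00 = 00:57 UTC on Nov 23.
Add 13 hours 10 minutes leg 1 → 14:07 UTC.
Add 6 hours 25 minutes layover in Saltmere → 20:32 UTC.
Add 7 hours and 12 minutes leg 2 → 03:44 UTC (Nov 24).
Add 1 hour 30 minutes layover in Kiritimati → 05:14 UTC.
Add 11 hours 25 minutes leg 3 → 16:39 UTC.
Add 6 hours 24 minutes layover in Marrick → 23:03 UTC.
Add 5 hours 21 minutes leg 4 → 04:24 UTC (Nov 25).
London is UTC+0, so local arrival is the same: 04:24 on Nov 25.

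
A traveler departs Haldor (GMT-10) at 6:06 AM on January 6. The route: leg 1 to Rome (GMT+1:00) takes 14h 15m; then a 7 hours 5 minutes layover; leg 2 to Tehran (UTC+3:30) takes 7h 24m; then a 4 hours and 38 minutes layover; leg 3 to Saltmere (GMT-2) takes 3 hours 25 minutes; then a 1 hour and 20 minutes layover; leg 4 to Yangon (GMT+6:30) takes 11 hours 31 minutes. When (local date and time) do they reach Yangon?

12:14 AM on January 9

Convert departure to UTC: 6:06 AM + 10:00 = 4:06 PM UTC on Jan 6.
Add 14 hours and 15 minutes leg 1 → 6:21 AM UTC (Jan 7).
Add 7 hours and 5 minutes layover in Rome → 1:26 PM UTC.
Add 7 hours and 24 minutes leg 2 → 8:50 PM UTC.
Add 4 hours and 38 minutes layover in Tehran → 1:28 AM UTC (Jan 8).
Add 3 hours 25 minutes leg 3 → 4:53 AM UTC.
Add 1 hour 20 minutes layover in Saltmere → 6:13 AM UTC.
Add 11 hours 31 minutes leg 4 → 5:44 PM UTC.
Yangon is UTC+6:30, so local arrival = 5:44 PM + 6:30 = 12:14 AM on Jan 9.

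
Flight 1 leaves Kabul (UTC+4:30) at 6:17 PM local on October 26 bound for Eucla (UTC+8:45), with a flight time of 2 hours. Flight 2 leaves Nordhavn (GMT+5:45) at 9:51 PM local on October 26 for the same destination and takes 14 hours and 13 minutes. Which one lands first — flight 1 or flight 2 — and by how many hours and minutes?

Flight 1 in UTC: 6:17 PM − 4:30 = 1:47 PM on Oct 26.
+2 hours → arrive 3:47 PM UTC on Oct 26.
Flight 2 in UTC: 9:51 PM − 5:45 = 4:06 PM on Oct 26.
+14 hours 13 minutes → arrive 6:19 AM UTC on Oct 27.
Flight 1 lands earlier by 14 hours 32 minutes.

the first, by 14 hours 32 minutes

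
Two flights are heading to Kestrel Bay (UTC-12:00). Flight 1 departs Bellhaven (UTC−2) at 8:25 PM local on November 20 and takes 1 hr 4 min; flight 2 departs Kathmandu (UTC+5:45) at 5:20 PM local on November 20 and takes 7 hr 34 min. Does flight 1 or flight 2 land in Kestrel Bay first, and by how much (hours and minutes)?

the second, by 4 hours 20 minutes

Flight 1 in UTC: 8:25 PM + 2:00 = 10:25 PM on Nov 20.
+1 hour 4 minutes → arrive 11:29 PM UTC on Nov 20.
Flight 2 in UTC: 5:20 PM − 5:45 = 11:35 AM on Nov 20.
+7 hours and 34 minutes → arrive 7:09 PM UTC on Nov 20.
Flight 2 lands earlier by 4 hours 20 minutes.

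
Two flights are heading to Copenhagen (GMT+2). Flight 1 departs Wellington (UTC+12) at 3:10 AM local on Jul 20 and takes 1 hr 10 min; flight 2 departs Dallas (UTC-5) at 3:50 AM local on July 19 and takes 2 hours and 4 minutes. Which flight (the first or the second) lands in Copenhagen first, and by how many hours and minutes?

the second, by 5 hours 26 minutes

Flight 1 in UTC: 3:10 AM − 12:00 = 3:10 PM on Jul 19.
+1 hour 10 minutes → arrive 4:20 PM UTC on Jul 19.
Flight 2 in UTC: 3:50 AM + 5:00 = 8:50 AM on Jul 19.
+2 hours 4 minutes → arrive 10:54 AM UTC on Jul 19.
Flight 2 lands earlier by 5 hours 26 minutes.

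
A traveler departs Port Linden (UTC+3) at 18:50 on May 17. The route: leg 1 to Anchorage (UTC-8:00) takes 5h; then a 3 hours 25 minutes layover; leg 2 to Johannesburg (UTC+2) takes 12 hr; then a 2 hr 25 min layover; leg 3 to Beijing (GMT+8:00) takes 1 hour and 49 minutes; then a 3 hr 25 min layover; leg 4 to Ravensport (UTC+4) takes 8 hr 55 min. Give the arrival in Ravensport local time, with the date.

Convert departure to UTC: 18:50 − 3:00 = 15:50 UTC on May 17.
Add 5 hours leg 1 → 20:50 UTC.
Add 3 hours 25 minutes layover in Anchorage → 00:15 UTC (May 18).
Add 12 hours leg 2 → 12:15 UTC.
Add 2 hours 25 minutes layover in Johannesburg → 14:40 UTC.
Add 1 hour 49 minutes leg 3 → 16:29 UTC.
Add 3 hours 25 minutes layover in Beijing → 19:54 UTC.
Add 8 hours 55 minutes leg 4 → 04:49 UTC (May 19).
Ravensport is UTC+4:00, so local arrival = 04:49 + 4:00 = 08:49 on May 19.

08:49 on May 19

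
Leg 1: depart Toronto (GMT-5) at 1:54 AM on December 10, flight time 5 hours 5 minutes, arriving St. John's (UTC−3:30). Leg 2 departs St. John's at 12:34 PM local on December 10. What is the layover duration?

Convert departure to UTC: 1:54 AM + 5:00 = 6:54 AM UTC on Dec 10.
Add 5 hours 5 minutes flight time → 11:59 AM UTC.
St. John's is UTC−3:30, so local arrival = 11:59 AM − 3:30 = 8:29 AM on Dec 10.
Layover = 12:34 PM − 8:29 AM = 4 hours 5 minutes.

4 hours 5 minutes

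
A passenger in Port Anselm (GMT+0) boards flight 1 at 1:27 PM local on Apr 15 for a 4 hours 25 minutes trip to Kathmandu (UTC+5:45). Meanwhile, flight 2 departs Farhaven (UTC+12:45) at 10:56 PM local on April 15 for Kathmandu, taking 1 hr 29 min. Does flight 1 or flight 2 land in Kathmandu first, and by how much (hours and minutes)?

Flight 1 departs at 1:27 PM UTC (Apr 15).
+4 hours 25 minutes → arrive 5:52 PM UTC on Apr 15.
Flight 2 in UTC: 10:56 PM − 12:45 = 10:11 AM on Apr 15.
+1 hour 29 minutes → arrive 11:40 AM UTC on Apr 15.
Flight 2 lands earlier by 6 hours 12 minutes.

the second, by 6 hours 12 minutes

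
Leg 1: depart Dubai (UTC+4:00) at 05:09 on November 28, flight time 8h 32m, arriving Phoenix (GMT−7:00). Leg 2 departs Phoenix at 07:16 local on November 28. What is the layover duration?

Convert departure to UTC: 05:09 − 4:00 = 01:09 UTC on Nov 28.
Add 8 hours 32 minutes flight time → 09:41 UTC.
Phoenix is UTC−7:00, so local arrival = 09:41 − 7:00 = 02:41 on Nov 28.
Layover = 07:16 − 02:41 = 4 hours 35 minutes.

4 hours 35 minutes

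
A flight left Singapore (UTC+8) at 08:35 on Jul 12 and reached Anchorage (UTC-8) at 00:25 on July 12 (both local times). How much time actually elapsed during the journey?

Departure in UTC: 08:35 − 8:00 = 00:35 on Jul 12.
Arrival in UTC: 00:25 + 8:00 = 08:25 on Jul 12.
Elapsed = 08:25 − 00:35 = 7 hours 50 minutes.

7 hours 50 minutes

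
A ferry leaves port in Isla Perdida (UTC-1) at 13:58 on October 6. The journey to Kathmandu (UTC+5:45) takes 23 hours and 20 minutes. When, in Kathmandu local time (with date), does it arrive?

Kathmandu is 6:45 ahead of Isla Perdida.
After 23 hours 20 minutes it is 13:18 (Oct 7) in Isla Perdida.
Shift by the zone difference: 13:18 + 6:45 = 20:03 on Oct 7 in Kathmandu.

20:03 on Oct 7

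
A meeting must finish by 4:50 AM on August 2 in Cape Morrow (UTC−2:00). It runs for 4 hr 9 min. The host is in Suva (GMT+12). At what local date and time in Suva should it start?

Target end time in UTC: 4:50 AM + 2:00 = 6:50 AM on Aug 2.
Subtract 4 hours 9 minutes → start 2:41 AM UTC on Aug 2.
Suva is UTC+12:00: 2:41 AM + 12:00 = 2:41 PM on Aug 2.

2:41 PM on Aug 2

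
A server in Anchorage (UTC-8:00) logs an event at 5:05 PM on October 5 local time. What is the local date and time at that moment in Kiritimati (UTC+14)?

3:05 PM on October 6

Kiritimati is 22:00 ahead of Anchorage.
Shift by the zone difference: 5:05 PM + 22:00 = 3:05 PM on Oct 6 in Kiritimati.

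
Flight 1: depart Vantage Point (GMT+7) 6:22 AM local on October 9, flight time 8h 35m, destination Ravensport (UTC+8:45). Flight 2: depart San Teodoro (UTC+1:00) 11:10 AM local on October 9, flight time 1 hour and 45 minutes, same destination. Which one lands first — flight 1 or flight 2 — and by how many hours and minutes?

the first, by 3 hours 58 minutes

Flight 1 in UTC: 6:22 AM − 7:00 = 11:22 PM on Oct 8.
+8 hours 35 minutes → arrive 7:57 AM UTC on Oct 9.
Flight 2 in UTC: 11:10 AM − 1:00 = 10:10 AM on Oct 9.
+1 hour and 45 minutes → arrive 11:55 AM UTC on Oct 9.
Flight 1 lands earlier by 3 hours 58 minutes.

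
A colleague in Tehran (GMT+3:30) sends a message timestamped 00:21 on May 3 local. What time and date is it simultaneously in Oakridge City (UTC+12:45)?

09:36 on May 3

In UTC: 00:21 − 3:30 = 20:51 on May 2.
Oakridge City is UTC+12:45: 20:51 + 12:45 = 09:36 on May 3.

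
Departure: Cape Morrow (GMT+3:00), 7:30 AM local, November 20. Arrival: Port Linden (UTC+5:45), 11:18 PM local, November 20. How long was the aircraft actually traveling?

13 hours 3 minutes

Departure in UTC: 7:30 AM − 3:00 = 4:30 AM on Nov 20.
Arrival in UTC: 11:18 PM − 5:45 = 5:33 PM on Nov 20.
Elapsed = 5:33 PM − 4:30 AM = 13 hours 3 minutes.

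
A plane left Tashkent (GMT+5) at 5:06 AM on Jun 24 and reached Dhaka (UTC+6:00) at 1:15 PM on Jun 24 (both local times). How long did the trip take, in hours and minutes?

Departure in UTC: 5:06 AM − 5:00 = 12:06 AM on Jun 24.
Arrival in UTC: 1:15 PM − 6:00 = 7:15 AM on Jun 24.
Elapsed = 7:15 AM − 12:06 AM = 7 hours 9 minutes.

7 hours 9 minutes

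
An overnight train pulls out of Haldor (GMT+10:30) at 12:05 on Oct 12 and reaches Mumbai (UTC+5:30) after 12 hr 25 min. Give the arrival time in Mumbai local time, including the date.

19:30 on Oct 12

Convert departure to UTC: 12:05 − 10:30 = 01:35 UTC on Oct 12.
Add 12 hours 25 minutes travel time → 14:00 UTC.
Mumbai is UTC+5:30, so local arrival = 14:00 + 5:30 = 19:30 on Oct 12.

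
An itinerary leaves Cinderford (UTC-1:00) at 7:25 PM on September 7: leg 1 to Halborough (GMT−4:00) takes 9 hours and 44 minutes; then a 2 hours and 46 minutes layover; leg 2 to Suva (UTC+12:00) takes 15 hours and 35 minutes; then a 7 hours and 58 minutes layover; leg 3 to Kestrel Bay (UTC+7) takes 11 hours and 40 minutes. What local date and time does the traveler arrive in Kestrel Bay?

Convert departure to UTC: 7:25 PM + 1:00 = 8:25 PM UTC on Sep 7.
Add 9 hours and 44 minutes leg 1 → 6:09 AM UTC (Sep 8).
Add 2 hours 46 minutes layover in Halborough → 8:55 AM UTC.
Add 15 hours 35 minutes leg 2 → 12:30 AM UTC (Sep 9).
Add 7 hours 58 minutes layover in Suva → 8:28 AM UTC.
Add 11 hours and 40 minutes leg 3 → 8:08 PM UTC.
Kestrel Bay is UTC+7:00, so local arrival = 8:08 PM + 7:00 = 3:08 AM on Sep 10.

3:08 AM on September 10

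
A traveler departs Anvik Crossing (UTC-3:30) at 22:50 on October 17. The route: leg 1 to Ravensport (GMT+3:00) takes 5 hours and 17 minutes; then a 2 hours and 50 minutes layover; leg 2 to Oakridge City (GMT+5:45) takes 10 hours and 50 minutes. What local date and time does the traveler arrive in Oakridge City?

Convert departure to UTC: 22:50 + 3:30 = 02:20 UTC on Oct 18.
Add 5 hours and 17 minutes leg 1 → 07:37 UTC.
Add 2 hours 50 minutes layover in Ravensport → 10:27 UTC.
Add 10 hours 50 minutes leg 2 → 21:17 UTC.
Oakridge City is UTC+5:45, so local arrival = 21:17 + 5:45 = 03:02 on Oct 19.

03:02 on October 19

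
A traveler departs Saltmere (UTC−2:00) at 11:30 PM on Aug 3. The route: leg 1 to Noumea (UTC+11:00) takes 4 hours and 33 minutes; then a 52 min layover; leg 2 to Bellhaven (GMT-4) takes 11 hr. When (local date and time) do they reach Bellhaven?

1:55 PM on August 4

Convert departure to UTC: 11:30 PM + 2:00 = 1:30 AM UTC on Aug 4.
Add 4 hours and 33 minutes leg 1 → 6:03 AM UTC.
Add 52 minutes layover in Noumea → 6:55 AM UTC.
Add 11 hours leg 2 → 5:55 PM UTC.
Bellhaven is UTC−4:00, so local arrival = 5:55 PM − 4:00 = 1:55 PM on Aug 4.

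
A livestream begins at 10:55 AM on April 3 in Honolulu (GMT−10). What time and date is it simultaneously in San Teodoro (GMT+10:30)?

San Teodoro is 20:30 ahead of Honolulu.
Shift by the zone difference: 10:55 AM + 20:30 = 7:25 AM on Apr 4 in San Teodoro.

7:25 AM on April 4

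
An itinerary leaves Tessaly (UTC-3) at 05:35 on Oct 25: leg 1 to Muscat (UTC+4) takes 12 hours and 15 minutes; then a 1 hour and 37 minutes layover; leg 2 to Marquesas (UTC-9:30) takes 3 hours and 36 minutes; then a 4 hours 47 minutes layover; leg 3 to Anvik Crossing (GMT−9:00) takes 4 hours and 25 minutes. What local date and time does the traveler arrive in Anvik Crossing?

Convert departure to UTC: 05:35 + 3:00 = 08:35 UTC on Oct 25.
Add 12 hours and 15 minutes leg 1 → 20:50 UTC.
Add 1 hour and 37 minutes layover in Muscat → 22:27 UTC.
Add 3 hours and 36 minutes leg 2 → 02:03 UTC (Oct 26).
Add 4 hours 47 minutes layover in Marquesas → 06:50 UTC.
Add 4 hours and 25 minutes leg 3 → 11:15 UTC.
Anvik Crossing is UTC−9:00, so local arrival = 11:15 − 9:00 = 02:15 on Oct 26.

02:15 on Oct 26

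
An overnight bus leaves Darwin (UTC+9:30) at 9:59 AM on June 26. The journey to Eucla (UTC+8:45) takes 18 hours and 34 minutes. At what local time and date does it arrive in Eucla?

3:48 AM on Jun 27

Eucla is 0:45 behind Darwin.
After 18 hours and 34 minutes it is 4:33 AM (Jun 27) in Darwin.
Shift by the zone difference: 4:33 AM − 0:45 = 3:48 AM on Jun 27 in Eucla.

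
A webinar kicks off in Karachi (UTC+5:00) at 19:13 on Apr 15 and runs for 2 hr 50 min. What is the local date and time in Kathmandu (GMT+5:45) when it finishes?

Kathmandu is 0:45 ahead of Karachi.
After 2 hours and 50 minutes it is 22:03 in Karachi.
Shift by the zone difference: 22:03 + 0:45 = 22:48 on Apr 15 in Kathmandu.

22:48 on April 15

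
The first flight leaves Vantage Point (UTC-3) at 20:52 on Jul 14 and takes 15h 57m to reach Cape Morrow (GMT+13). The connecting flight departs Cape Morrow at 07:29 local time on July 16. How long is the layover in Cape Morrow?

Convert departure to UTC: 20:52 + 3:00 = 23:52 UTC on Jul 14.
Add 15 hours and 57 minutes flight time → 15:49 UTC (Jul 15).
Cape Morrow is UTC+13:00, so local arrival = 15:49 + 13:00 = 04:49 on Jul 16.
Layover = 07:29 − 04:49 = 2 hours 40 minutes.

2 hours 40 minutes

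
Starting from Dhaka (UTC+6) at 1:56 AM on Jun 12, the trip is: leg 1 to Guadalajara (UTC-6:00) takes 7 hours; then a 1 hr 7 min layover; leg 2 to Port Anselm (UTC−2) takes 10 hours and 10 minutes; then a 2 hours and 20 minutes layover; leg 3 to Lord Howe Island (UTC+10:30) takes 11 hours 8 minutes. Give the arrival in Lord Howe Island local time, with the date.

2:11 PM on June 13

Convert departure to UTC: 1:56 AM − 6:00 = 7:56 PM UTC on Jun 11.
Add 7 hours leg 1 → 2:56 AM UTC (Jun 12).
Add 1 hour and 7 minutes layover in Guadalajara → 4:03 AM UTC.
Add 10 hours 10 minutes leg 2 → 2:13 PM UTC.
Add 2 hours and 20 minutes layover in Port Anselm → 4:33 PM UTC.
Add 11 hours 8 minutes leg 3 → 3:41 AM UTC (Jun 13).
Lord Howe Island is UTC+10:30, so local arrival = 3:41 AM + 10:30 = 2:11 PM on Jun 13.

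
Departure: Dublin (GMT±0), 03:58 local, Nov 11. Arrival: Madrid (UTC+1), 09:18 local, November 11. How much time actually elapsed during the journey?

Departure is already UTC: 03:58 on Nov 11.
Arrival in UTC: 09:18 − 1:00 = 08:18 on Nov 11.
Elapsed = 08:18 − 03:58 = 4 hours 20 minutes.

4 hours 20 minutes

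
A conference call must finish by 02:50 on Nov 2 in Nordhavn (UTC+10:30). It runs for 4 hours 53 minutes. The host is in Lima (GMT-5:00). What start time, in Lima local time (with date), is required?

06:27 on Nov 1

Target end time in UTC: 02:50 − 10:30 = 16:20 on Nov 1.
Subtract 4 hours 53 minutes → start 11:27 UTC on Nov 1.
Lima is UTC−5:00: 11:27 − 5:00 = 06:27 on Nov 1.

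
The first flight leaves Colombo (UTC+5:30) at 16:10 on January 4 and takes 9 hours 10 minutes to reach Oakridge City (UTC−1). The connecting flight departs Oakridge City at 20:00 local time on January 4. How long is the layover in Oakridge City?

1 hour 10 minutes

Convert departure to UTC: 16:10 − 5:30 = 10:40 UTC on Jan 4.
Add 9 hours and 10 minutes flight time → 19:50 UTC.
Oakridge City is UTC−1:00, so local arrival = 19:50 − 1:00 = 18:50 on Jan 4.
Layover = 20:00 − 18:50 = 1 hour 10 minutes.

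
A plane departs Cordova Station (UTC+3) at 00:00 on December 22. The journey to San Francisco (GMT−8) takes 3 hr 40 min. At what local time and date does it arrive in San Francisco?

16:40 on Dec 21

Convert departure to UTC: 00:00 − 3:00 = 21:00 UTC on Dec 21.
Add 3 hours and 40 minutes travel time → 00:40 UTC (Dec 22).
San Francisco is UTC−8:00, so local arrival = 00:40 − 8:00 = 16:40 on Dec 21.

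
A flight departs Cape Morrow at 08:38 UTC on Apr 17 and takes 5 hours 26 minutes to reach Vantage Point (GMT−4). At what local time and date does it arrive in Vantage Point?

10:04 on Apr 17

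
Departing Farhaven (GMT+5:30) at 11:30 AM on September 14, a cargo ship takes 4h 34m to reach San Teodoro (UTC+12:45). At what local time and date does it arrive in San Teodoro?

Convert departure to UTC: 11:30 AM − 5:30 = 6:00 AM UTC on Sep 14.
Add 4 hours and 34 minutes travel time → 10:34 AM UTC.
San Teodoro is UTC+12:45, so local arrival = 10:34 AM + 12:45 = 11:19 PM on Sep 14.

11:19 PM on September 14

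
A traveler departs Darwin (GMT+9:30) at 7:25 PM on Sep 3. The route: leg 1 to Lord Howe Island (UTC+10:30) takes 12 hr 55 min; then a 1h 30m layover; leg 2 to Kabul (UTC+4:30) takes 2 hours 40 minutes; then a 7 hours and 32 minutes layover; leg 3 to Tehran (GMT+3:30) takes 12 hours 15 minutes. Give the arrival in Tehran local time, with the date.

2:17 AM on Sep 5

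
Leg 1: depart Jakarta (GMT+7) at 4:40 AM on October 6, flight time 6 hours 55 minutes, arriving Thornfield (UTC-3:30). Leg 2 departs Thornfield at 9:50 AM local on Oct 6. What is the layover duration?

Convert departure to UTC: 4:40 AM − 7:00 = 9:40 PM UTC on Oct 5.
Add 6 hours 55 minutes flight time → 4:35 AM UTC (Oct 6).
Thornfield is UTC−3:30, so local arrival = 4:35 AM − 3:30 = 1:05 AM on Oct 6.
Layover = 9:50 AM − 1:05 AM = 8 hours 45 minutes.

8 hours 45 minutes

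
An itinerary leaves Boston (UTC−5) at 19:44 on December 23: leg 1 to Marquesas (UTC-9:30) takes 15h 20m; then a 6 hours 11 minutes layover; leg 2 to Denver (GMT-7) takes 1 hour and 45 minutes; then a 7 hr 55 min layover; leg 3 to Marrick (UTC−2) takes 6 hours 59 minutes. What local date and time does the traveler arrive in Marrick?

Convert departure to UTC: 19:44 + 5:00 = 00:44 UTC on Dec 24.
Add 15 hours 20 minutes leg 1 → 16:04 UTC.
Add 6 hours 11 minutes layover in Marquesas → 22:15 UTC.
Add 1 hour and 45 minutes leg 2 → 00:00 UTC (Dec 25).
Add 7 hours 55 minutes layover in Denver → 07:55 UTC.
Add 6 hours and 59 minutes leg 3 → 14:54 UTC.
Marrick is UTC−2:00, so local arrival = 14:54 − 2:00 = 12:54 on Dec 25.

12:54 on December 25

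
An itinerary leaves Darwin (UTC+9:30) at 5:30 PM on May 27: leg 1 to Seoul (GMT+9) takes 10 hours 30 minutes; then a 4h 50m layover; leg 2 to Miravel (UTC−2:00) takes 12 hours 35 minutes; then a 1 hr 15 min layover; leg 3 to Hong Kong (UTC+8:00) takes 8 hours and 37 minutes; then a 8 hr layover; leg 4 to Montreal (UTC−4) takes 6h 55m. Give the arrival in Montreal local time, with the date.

8:42 AM on May 29

Convert departure to UTC: 5:30 PM − 9:30 = 8:00 AM UTC on May 27.
Add 10 hours 30 minutes leg 1 → 6:30 PM UTC.
Add 4 hours 50 minutes layover in Seoul → 11:20 PM UTC.
Add 12 hours 35 minutes leg 2 → 11:55 AM UTC (May 28).
Add 1 hour 15 minutes layover in Miravel → 1:10 PM UTC.
Add 8 hours 37 minutes leg 3 → 9:47 PM UTC.
Add 8 hours layover in Hong Kong → 5:47 AM UTC (May 29).
Add 6 hours 55 minutes leg 4 → 12:42 PM UTC.
Montreal is UTC−4:00, so local arrival = 12:42 PM − 4:00 = 8:42 AM on May 29.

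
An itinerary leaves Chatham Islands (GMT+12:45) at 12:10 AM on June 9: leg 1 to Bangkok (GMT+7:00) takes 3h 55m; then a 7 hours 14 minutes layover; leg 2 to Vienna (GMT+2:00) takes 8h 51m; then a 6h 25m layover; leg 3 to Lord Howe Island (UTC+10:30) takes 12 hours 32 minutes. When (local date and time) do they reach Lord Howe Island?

12:52 PM on June 10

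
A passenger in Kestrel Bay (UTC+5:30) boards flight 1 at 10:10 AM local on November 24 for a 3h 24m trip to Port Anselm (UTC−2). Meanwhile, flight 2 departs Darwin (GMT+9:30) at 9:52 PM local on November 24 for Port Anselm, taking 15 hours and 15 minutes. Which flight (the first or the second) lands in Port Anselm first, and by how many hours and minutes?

the first, by 19 hours 33 minutes

Flight 1 in UTC: 10:10 AM − 5:30 = 4:40 AM on Nov 24.
+3 hours and 24 minutes → arrive 8:04 AM UTC on Nov 24.
Flight 2 in UTC: 9:52 PM − 9:30 = 12:22 PM on Nov 24.
+15 hours and 15 minutes → arrive 3:37 AM UTC on Nov 25.
Flight 1 lands earlier by 19 hours 33 minutes.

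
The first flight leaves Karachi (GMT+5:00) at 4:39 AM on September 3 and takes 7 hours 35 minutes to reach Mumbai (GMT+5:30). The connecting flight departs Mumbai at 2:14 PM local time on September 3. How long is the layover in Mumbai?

1 hour 30 minutes

Convert departure to UTC: 4:39 AM − 5:00 = 11:39 PM UTC on Sep 2.
Add 7 hours and 35 minutes flight time → 7:14 AM UTC (Sep 3).
Mumbai is UTC+5:30, so local arrival = 7:14 AM + 5:30 = 12:44 PM on Sep 3.
Layover = 2:14 PM − 12:44 PM = 1 hour 30 minutes.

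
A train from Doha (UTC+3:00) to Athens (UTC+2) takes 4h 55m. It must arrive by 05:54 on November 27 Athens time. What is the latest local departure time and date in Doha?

01:59 on November 27

Target arrival in UTC: 05:54 − 2:00 = 03:54 on Nov 27.
Subtract 4 hours and 55 minutes → departure 22:59 UTC on Nov 26.
Doha is UTC+3:00: 22:59 + 3:00 = 01:59 on Nov 27.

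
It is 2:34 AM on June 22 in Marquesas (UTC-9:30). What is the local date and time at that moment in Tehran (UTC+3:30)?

Tehran is 13:00 ahead of Marquesas.
Shift by the zone difference: 2:34 AM + 13:00 = 3:34 PM on Jun 22 in Tehran.

3:34 PM on Jun 22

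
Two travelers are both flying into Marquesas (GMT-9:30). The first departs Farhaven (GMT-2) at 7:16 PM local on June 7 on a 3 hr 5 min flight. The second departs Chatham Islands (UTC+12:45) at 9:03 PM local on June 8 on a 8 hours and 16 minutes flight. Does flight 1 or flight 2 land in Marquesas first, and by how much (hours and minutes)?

the first, by 16 hours 13 minutes

Flight 1 in UTC: 7:16 PM + 2:00 = 9:16 PM on Jun 7.
+3 hours and 5 minutes → arrive 12:21 AM UTC on Jun 8.
Flight 2 in UTC: 9:03 PM − 12:45 = 8:18 AM on Jun 8.
+8 hours 16 minutes → arrive 4:34 PM UTC on Jun 8.
Flight 1 lands earlier by 16 hours 13 minutes.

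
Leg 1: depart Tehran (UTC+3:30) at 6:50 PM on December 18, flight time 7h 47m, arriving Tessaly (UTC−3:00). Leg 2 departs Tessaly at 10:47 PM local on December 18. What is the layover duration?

2 hours 40 minutes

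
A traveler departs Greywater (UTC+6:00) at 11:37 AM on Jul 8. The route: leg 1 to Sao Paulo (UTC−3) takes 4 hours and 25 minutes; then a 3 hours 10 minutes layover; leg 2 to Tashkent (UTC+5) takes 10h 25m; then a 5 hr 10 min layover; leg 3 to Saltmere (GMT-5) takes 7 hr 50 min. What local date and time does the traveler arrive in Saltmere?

Convert departure to UTC: 11:37 AM − 6:00 = 5:37 AM UTC on Jul 8.
Add 4 hours and 25 minutes leg 1 → 10:02 AM UTC.
Add 3 hours 10 minutes layover in Sao Paulo → 1:12 PM UTC.
Add 10 hours 25 minutes leg 2 → 11:37 PM UTC.
Add 5 hours 10 minutes layover in Tashkent → 4:47 AM UTC (Jul 9).
Add 7 hours and 50 minutes leg 3 → 12:37 PM UTC.
Saltmere is UTC−5:00, so local arrival = 12:37 PM − 5:00 = 7:37 AM on Jul 9.

7:37 AM on July 9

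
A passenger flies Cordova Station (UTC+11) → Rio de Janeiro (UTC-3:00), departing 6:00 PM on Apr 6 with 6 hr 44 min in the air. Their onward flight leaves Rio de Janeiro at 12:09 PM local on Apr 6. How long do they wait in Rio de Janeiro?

1 hour 25 minutes

Convert departure to UTC: 6:00 PM − 11:00 = 7:00 AM UTC on Apr 6.
Add 6 hours 44 minutes flight time → 1:44 PM UTC.
Rio de Janeiro is UTC−3:00, so local arrival = 1:44 PM − 3:00 = 10:44 AM on Apr 6.
Layover = 12:09 PM − 10:44 AM = 1 hour 25 minutes.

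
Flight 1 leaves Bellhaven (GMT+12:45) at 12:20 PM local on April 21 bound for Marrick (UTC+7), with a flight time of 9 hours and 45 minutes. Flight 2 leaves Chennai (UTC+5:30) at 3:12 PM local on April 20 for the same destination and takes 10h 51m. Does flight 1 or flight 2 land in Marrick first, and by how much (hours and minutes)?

the second, by 12 hours 47 minutes

Flight 1 in UTC: 12:20 PM − 12:45 = 11:35 PM on Apr 20.
+9 hours and 45 minutes → arrive 9:20 AM UTC on Apr 21.
Flight 2 in UTC: 3:12 PM − 5:30 = 9:42 AM on Apr 20.
+10 hours and 51 minutes → arrive 8:33 PM UTC on Apr 20.
Flight 2 lands earlier by 12 hours 47 minutes.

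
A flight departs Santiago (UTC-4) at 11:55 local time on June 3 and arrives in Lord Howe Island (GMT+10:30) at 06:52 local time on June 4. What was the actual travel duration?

4 hours 27 minutes

Lord Howe Island is 14:30 ahead of Santiago.
Clock-face elapsed time (ignoring zones) is 18 hours 57 minutes.
Actual elapsed = 18 hours 57 minutes − 14:30 = 4 hours 27 minutes.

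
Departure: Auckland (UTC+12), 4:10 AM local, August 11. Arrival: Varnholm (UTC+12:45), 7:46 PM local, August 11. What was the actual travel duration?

Departure in UTC: 4:10 AM − 12:00 = 4:10 PM on Aug 10.
Arrival in UTC: 7:46 PM − 12:45 = 7:01 AM on Aug 11.
Elapsed = 7:01 AM − 4:10 PM (+1 day) = 14 hours 51 minutes.

14 hours 51 minutes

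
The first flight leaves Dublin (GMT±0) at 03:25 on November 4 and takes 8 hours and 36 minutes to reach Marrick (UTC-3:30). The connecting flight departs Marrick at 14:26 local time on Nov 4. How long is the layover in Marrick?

Dublin is at UTC+0, so departure is already 03:25 UTC on Nov 4.
Add 8 hours 36 minutes flight time → 12:01 UTC.
Marrick is UTC−3:30, so local arrival = 12:01 − 3:30 = 08:31 on Nov 4.
Layover = 14:26 − 08:31 = 5 hours 55 minutes.

5 hours 55 minutes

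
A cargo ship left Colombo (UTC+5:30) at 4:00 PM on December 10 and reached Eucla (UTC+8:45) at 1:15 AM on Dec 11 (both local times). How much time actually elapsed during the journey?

6 hours

Departure in UTC: 4:00 PM − 5:30 = 10:30 AM on Dec 10.
Arrival in UTC: 1:15 AM − 8:45 = 4:30 PM on Dec 10.
Elapsed = 4:30 PM − 10:30 AM = 6 hours.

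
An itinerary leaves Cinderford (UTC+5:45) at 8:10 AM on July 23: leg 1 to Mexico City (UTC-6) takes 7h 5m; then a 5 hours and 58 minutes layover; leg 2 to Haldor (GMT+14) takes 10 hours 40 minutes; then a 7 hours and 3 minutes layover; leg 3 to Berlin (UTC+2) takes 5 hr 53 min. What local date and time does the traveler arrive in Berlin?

Convert departure to UTC: 8:10 AM − 5:45 = 2:25 AM UTC on Jul 23.
Add 7 hours 5 minutes leg 1 → 9:30 AM UTC.
Add 5 hours and 58 minutes layover in Mexico City → 3:28 PM UTC.
Add 10 hours 40 minutes leg 2 → 2:08 AM UTC (Jul 24).
Add 7 hours 3 minutes layover in Haldor → 9:11 AM UTC.
Add 5 hours 53 minutes leg 3 → 3:04 PM UTC.
Berlin is UTC+2:00, so local arrival = 3:04 PM + 2:00 = 5:04 PM on Jul 24.

5:04 PM on July 24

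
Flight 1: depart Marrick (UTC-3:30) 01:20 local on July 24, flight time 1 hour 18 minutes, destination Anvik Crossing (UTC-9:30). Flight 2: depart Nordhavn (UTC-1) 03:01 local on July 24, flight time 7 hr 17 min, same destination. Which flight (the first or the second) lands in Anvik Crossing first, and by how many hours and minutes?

Flight 1 in UTC: 01:20 + 3:30 = 04:50 on Jul 24.
+1 hour 18 minutes → arrive 06:08 UTC on Jul 24.
Flight 2 in UTC: 03:01 + 1:00 = 04:01 on Jul 24.
+7 hours 17 minutes → arrive 11:18 UTC on Jul 24.
Flight 1 lands earlier by 5 hours 10 minutes.

the first, by 5 hours 10 minutes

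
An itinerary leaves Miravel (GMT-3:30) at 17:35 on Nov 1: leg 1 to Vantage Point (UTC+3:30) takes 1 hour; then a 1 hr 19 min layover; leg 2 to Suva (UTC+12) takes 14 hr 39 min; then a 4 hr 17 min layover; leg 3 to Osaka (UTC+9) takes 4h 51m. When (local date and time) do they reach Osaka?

08:11 on Nov 3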